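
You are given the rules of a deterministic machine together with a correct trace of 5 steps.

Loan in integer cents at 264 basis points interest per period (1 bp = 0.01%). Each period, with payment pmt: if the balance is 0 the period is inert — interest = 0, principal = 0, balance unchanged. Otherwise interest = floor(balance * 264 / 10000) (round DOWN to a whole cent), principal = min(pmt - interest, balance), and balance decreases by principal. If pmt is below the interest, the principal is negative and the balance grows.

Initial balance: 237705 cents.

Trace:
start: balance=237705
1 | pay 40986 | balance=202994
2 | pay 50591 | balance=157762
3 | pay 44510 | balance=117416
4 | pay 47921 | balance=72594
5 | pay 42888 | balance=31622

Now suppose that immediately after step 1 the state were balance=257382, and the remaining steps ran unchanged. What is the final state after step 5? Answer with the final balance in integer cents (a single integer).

91985

state after step 1 := balance=257382
2 | pay 50591 | balance=213585
3 | pay 44510 | balance=174713
4 | pay 47921 | balance=131404
5 | pay 42888 | balance=91985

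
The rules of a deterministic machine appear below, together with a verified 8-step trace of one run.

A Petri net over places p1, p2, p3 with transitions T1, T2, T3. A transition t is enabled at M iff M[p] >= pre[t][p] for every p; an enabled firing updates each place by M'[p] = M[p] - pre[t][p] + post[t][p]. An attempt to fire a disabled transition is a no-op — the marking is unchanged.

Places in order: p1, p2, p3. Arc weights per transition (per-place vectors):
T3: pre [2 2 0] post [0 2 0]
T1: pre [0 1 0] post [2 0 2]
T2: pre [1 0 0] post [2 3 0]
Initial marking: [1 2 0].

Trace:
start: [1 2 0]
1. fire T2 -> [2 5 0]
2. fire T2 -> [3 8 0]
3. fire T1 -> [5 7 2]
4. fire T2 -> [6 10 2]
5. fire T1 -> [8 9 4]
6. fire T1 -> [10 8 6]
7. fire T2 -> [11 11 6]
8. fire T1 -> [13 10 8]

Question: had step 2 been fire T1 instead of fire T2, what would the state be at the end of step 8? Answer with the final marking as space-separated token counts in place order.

14 6 10

(re-executing from step 2 with the substitution; state before step 2: [2 5 0])
2. fire T1 -> [4 4 2]
3. fire T1 -> [6 3 4]
4. fire T2 -> [7 6 4]
5. fire T1 -> [9 5 6]
6. fire T1 -> [11 4 8]
7. fire T2 -> [12 7 8]
8. fire T1 -> [14 6 10]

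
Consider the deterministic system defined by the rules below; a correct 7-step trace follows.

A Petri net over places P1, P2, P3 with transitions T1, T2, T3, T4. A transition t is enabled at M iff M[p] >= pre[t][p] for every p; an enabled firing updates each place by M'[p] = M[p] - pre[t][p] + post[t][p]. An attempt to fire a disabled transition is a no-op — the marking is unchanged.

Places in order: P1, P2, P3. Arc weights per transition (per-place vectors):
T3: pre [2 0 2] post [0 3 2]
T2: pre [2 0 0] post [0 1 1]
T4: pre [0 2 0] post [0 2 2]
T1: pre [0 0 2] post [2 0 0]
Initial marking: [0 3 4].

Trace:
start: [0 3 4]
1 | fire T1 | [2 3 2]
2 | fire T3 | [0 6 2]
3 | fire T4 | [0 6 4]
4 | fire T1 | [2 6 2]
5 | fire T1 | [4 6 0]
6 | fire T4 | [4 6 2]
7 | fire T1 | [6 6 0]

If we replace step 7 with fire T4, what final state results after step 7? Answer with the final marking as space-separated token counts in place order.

4 6 4

(re-executing from step 7 with the substitution; state before step 7: [4 6 2])
7 | fire T4 | [4 6 4]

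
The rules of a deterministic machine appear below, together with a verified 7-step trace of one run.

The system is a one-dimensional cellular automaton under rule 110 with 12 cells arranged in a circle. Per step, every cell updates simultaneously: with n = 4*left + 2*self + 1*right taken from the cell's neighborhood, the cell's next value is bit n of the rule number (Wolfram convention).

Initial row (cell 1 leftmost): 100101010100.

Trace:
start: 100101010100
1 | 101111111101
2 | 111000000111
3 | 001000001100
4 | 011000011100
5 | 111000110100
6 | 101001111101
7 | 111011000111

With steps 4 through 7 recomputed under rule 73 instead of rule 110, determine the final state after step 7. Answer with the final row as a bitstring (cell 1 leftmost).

(re-executing steps 4..7 under rule 73; state before step 4: 001000001100)
4 | 100011101101
5 | 101010101101
6 | 100000001101
7 | 101111101101

101111101101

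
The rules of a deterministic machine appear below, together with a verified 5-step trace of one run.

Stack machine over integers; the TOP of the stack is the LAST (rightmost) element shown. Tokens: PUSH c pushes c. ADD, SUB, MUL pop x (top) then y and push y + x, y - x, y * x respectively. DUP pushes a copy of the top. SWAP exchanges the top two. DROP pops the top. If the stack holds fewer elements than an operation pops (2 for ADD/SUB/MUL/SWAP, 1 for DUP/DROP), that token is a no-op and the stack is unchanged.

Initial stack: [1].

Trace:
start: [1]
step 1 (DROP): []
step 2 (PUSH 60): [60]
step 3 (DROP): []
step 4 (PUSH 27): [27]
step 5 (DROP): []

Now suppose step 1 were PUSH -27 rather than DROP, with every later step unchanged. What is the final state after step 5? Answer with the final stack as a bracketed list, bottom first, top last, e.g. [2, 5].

[1, -27]

(re-executing from step 1 with the substitution; state before step 1: [1])
step 1 (PUSH -27): [1, -27]
step 2 (PUSH 60): [1, -27, 60]
step 3 (DROP): [1, -27]
step 4 (PUSH 27): [1, -27, 27]
step 5 (DROP): [1, -27]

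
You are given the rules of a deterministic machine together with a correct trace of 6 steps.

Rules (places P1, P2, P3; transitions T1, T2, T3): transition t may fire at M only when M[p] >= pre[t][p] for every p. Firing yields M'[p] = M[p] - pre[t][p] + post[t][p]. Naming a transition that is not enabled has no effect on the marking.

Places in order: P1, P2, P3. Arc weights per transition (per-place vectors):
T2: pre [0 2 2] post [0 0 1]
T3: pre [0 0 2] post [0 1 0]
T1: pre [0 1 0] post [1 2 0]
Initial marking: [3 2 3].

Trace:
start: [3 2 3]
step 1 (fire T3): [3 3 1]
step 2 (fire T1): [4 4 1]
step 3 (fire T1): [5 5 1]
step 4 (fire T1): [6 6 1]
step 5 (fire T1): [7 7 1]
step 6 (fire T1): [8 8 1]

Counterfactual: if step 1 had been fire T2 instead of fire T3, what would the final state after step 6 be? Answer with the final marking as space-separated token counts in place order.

3 0 2

(re-executing from step 1 with the substitution; state before step 1: [3 2 3])
step 1 (fire T2): [3 0 2]
step 2 (fire T1): [3 0 2]
step 3 (fire T1): [3 0 2]
step 4 (fire T1): [3 0 2]
step 5 (fire T1): [3 0 2]
step 6 (fire T1): [3 0 2]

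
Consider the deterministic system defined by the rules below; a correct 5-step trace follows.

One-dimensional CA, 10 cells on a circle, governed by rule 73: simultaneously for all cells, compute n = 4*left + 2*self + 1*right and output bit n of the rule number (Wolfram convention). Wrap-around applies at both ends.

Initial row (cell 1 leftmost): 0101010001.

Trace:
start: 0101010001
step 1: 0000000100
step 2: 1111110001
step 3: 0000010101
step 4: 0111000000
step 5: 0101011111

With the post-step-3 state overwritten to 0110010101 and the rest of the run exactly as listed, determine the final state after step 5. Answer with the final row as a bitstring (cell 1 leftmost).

state after step 3 := 0110010101
step 4: 0110000000
step 5: 0110111111

0110111111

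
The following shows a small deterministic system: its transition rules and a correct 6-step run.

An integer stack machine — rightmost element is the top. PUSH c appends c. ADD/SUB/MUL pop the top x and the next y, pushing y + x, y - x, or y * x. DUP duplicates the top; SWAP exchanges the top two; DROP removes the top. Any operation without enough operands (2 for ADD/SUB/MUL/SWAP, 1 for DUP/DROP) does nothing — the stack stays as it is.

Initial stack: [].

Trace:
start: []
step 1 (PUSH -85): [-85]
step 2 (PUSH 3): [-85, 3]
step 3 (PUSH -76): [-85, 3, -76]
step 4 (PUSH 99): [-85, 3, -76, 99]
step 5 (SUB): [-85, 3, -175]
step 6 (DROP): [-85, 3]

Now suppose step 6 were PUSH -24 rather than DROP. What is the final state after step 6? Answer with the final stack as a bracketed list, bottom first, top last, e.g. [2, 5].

(re-executing from step 6 with the substitution; state before step 6: [-85, 3, -175])
step 6 (PUSH -24): [-85, 3, -175, -24]

[-85, 3, -175, -24]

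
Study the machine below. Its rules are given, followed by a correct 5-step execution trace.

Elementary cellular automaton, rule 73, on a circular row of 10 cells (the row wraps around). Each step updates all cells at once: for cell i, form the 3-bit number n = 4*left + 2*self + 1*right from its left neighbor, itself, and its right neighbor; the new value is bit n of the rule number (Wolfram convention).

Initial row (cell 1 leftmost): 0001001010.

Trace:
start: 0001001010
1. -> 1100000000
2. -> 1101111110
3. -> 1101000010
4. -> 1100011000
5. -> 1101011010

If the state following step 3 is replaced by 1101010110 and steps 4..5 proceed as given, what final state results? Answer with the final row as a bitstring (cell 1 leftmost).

1101110110

state after step 3 := 1101010110
4. -> 1100000110
5. -> 1101110110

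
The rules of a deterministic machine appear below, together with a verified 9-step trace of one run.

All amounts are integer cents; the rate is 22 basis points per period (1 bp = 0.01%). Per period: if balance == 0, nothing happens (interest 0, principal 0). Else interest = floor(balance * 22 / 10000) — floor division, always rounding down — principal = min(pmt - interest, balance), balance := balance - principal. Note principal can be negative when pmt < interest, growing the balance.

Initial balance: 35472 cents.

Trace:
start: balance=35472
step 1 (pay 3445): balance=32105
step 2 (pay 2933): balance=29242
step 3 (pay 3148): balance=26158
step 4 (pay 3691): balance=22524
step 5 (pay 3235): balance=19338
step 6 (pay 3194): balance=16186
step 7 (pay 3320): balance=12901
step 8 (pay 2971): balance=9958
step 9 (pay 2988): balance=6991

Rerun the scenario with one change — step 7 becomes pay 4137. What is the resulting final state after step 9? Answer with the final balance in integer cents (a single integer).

6171

(re-executing from step 7 with the substitution; state before step 7: balance=16186)
step 7 (pay 4137): balance=12084
step 8 (pay 2971): balance=9139
step 9 (pay 2988): balance=6171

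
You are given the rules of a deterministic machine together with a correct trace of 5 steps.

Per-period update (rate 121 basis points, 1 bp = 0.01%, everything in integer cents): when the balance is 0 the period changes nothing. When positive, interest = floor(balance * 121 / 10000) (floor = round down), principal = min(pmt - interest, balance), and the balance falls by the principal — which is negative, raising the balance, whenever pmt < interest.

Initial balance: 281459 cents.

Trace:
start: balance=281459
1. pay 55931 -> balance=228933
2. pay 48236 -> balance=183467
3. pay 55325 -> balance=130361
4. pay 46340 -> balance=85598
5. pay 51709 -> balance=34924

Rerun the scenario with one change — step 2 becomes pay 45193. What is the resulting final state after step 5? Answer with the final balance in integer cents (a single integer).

(re-executing from step 2 with the substitution; state before step 2: balance=228933)
2. pay 45193 -> balance=186510
3. pay 55325 -> balance=133441
4. pay 46340 -> balance=88715
5. pay 51709 -> balance=38079

38079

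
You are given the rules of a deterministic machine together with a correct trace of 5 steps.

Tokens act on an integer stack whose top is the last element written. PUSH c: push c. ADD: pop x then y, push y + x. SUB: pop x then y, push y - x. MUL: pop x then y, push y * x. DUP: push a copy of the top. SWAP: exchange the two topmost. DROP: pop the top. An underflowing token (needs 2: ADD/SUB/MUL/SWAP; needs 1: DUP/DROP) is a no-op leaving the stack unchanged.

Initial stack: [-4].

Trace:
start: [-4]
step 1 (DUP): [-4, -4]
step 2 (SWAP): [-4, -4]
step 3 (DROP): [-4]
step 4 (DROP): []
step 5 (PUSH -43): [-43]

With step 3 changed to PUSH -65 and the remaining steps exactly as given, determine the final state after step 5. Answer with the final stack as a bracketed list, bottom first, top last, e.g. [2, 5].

(re-executing from step 3 with the substitution; state before step 3: [-4, -4])
step 3 (PUSH -65): [-4, -4, -65]
step 4 (DROP): [-4, -4]
step 5 (PUSH -43): [-4, -4, -43]

[-4, -4, -43]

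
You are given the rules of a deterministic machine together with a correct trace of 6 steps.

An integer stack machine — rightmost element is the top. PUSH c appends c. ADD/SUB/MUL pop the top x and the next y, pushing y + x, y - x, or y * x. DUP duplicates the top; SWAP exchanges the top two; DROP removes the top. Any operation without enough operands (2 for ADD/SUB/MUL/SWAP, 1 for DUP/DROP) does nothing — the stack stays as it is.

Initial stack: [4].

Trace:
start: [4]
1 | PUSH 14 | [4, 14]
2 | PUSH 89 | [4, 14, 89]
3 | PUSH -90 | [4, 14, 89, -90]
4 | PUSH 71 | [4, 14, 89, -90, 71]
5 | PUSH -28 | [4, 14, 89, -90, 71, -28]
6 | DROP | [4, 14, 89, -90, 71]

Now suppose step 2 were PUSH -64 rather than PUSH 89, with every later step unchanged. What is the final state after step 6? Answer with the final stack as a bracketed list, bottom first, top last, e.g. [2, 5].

(re-executing from step 2 with the substitution; state before step 2: [4, 14])
2 | PUSH -64 | [4, 14, -64]
3 | PUSH -90 | [4, 14, -64, -90]
4 | PUSH 71 | [4, 14, -64, -90, 71]
5 | PUSH -28 | [4, 14, -64, -90, 71, -28]
6 | DROP | [4, 14, -64, -90, 71]

[4, 14, -64, -90, 71]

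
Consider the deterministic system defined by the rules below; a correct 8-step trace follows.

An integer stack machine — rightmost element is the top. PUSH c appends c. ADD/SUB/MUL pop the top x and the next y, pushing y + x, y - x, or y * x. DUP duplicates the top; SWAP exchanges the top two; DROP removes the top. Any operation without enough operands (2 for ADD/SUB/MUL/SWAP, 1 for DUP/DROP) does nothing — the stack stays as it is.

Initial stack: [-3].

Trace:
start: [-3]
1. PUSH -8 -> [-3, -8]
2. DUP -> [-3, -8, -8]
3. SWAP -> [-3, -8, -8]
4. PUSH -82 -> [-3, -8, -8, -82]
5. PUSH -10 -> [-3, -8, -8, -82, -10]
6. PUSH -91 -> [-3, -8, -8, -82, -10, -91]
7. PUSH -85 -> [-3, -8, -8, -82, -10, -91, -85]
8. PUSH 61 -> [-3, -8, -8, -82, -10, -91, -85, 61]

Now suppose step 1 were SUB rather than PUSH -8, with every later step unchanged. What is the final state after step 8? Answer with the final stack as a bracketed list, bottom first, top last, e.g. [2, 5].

[-3, -3, -82, -10, -91, -85, 61]

(re-executing from step 1 with the substitution; state before step 1: [-3])
1. SUB -> [-3]
2. DUP -> [-3, -3]
3. SWAP -> [-3, -3]
4. PUSH -82 -> [-3, -3, -82]
5. PUSH -10 -> [-3, -3, -82, -10]
6. PUSH -91 -> [-3, -3, -82, -10, -91]
7. PUSH -85 -> [-3, -3, -82, -10, -91, -85]
8. PUSH 61 -> [-3, -3, -82, -10, -91, -85, 61]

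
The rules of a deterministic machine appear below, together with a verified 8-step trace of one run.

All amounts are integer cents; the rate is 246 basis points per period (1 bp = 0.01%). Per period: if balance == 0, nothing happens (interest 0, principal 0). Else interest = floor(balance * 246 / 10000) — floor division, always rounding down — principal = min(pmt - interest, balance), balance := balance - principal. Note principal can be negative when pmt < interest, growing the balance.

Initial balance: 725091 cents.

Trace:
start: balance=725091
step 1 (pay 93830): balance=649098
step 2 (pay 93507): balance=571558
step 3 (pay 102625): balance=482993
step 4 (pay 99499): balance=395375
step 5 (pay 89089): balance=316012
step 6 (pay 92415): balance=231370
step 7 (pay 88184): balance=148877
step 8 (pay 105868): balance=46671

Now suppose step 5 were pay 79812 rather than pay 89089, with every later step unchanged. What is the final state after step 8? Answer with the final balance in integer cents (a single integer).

(re-executing from step 5 with the substitution; state before step 5: balance=395375)
step 5 (pay 79812): balance=325289
step 6 (pay 92415): balance=240876
step 7 (pay 88184): balance=158617
step 8 (pay 105868): balance=56650

56650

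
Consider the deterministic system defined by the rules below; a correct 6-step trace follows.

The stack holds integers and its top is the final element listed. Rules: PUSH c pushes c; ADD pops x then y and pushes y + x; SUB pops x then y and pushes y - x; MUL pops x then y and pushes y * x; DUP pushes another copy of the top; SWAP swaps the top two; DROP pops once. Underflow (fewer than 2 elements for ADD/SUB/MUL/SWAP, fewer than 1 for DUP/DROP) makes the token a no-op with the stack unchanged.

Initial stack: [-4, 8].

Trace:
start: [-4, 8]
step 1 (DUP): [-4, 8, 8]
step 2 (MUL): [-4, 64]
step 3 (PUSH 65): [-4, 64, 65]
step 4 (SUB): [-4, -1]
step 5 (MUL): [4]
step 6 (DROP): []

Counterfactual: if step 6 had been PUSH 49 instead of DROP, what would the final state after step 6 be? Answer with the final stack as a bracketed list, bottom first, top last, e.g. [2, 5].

(re-executing from step 6 with the substitution; state before step 6: [4])
step 6 (PUSH 49): [4, 49]

[4, 49]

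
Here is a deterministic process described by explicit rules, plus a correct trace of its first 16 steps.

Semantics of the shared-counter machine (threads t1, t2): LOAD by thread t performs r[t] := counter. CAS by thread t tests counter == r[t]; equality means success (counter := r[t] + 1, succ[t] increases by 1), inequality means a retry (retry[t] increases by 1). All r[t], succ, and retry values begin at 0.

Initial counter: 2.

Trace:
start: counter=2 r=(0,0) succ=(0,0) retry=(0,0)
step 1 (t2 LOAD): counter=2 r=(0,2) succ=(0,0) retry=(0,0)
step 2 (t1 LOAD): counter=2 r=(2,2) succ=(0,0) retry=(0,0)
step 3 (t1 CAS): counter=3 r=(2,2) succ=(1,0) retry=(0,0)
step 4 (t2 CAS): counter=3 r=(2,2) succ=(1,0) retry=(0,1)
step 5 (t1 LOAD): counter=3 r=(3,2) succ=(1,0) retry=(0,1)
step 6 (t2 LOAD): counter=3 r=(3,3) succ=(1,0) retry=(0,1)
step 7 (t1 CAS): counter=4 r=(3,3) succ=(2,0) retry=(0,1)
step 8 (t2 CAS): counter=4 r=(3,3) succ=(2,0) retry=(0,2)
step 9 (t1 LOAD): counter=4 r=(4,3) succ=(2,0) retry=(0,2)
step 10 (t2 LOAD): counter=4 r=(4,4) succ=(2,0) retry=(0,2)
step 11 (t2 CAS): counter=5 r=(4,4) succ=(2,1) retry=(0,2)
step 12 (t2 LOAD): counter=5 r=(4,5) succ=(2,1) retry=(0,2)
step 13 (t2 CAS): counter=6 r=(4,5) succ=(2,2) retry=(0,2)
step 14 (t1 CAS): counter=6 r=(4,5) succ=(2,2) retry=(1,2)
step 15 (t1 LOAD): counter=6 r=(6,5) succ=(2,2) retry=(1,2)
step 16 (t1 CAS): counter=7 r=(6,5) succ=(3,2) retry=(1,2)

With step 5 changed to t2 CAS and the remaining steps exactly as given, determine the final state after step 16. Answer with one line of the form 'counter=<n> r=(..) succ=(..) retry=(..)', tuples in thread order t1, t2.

counter=7 r=(6,5) succ=(2,3) retry=(2,2)

(re-executing from step 5 with the substitution; state before step 5: counter=3 r=(2,2) succ=(1,0) retry=(0,1))
step 5 (t2 CAS): counter=3 r=(2,2) succ=(1,0) retry=(0,2)
step 6 (t2 LOAD): counter=3 r=(2,3) succ=(1,0) retry=(0,2)
step 7 (t1 CAS): counter=3 r=(2,3) succ=(1,0) retry=(1,2)
step 8 (t2 CAS): counter=4 r=(2,3) succ=(1,1) retry=(1,2)
step 9 (t1 LOAD): counter=4 r=(4,3) succ=(1,1) retry=(1,2)
step 10 (t2 LOAD): counter=4 r=(4,4) succ=(1,1) retry=(1,2)
step 11 (t2 CAS): counter=5 r=(4,4) succ=(1,2) retry=(1,2)
step 12 (t2 LOAD): counter=5 r=(4,5) succ=(1,2) retry=(1,2)
step 13 (t2 CAS): counter=6 r=(4,5) succ=(1,3) retry=(1,2)
step 14 (t1 CAS): counter=6 r=(4,5) succ=(1,3) retry=(2,2)
step 15 (t1 LOAD): counter=6 r=(6,5) succ=(1,3) retry=(2,2)
step 16 (t1 CAS): counter=7 r=(6,5) succ=(2,3) retry=(2,2)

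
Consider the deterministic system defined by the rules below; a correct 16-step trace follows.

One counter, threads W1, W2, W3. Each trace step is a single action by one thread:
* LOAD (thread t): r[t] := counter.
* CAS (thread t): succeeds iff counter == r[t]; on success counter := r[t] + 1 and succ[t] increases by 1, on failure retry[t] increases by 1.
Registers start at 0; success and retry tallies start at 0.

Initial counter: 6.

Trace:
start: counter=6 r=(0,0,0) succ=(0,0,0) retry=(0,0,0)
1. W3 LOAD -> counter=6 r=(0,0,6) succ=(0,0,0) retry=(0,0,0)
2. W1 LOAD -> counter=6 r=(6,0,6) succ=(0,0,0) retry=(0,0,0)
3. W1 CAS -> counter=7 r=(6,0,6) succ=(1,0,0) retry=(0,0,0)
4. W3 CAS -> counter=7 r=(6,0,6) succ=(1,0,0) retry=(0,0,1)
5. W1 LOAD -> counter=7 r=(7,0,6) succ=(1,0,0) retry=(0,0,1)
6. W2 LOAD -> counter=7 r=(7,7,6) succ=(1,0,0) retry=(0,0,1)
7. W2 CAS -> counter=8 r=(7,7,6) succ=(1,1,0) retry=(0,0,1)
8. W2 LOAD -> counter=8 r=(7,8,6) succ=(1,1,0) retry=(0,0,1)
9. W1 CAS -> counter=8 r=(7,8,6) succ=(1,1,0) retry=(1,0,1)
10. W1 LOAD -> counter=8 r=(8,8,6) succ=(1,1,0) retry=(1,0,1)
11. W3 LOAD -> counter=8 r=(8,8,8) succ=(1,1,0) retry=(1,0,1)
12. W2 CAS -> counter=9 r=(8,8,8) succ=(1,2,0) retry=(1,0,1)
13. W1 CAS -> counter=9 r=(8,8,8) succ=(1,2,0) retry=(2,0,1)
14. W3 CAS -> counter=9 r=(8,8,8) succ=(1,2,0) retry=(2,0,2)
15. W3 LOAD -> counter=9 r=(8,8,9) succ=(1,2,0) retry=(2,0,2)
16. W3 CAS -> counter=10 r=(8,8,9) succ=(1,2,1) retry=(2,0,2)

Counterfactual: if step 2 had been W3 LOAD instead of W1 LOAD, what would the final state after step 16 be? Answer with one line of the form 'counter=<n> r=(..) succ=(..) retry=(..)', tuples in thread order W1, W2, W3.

(re-executing from step 2 with the substitution; state before step 2: counter=6 r=(0,0,6) succ=(0,0,0) retry=(0,0,0))
2. W3 LOAD -> counter=6 r=(0,0,6) succ=(0,0,0) retry=(0,0,0)
3. W1 CAS -> counter=6 r=(0,0,6) succ=(0,0,0) retry=(1,0,0)
4. W3 CAS -> counter=7 r=(0,0,6) succ=(0,0,1) retry=(1,0,0)
5. W1 LOAD -> counter=7 r=(7,0,6) succ=(0,0,1) retry=(1,0,0)
6. W2 LOAD -> counter=7 r=(7,7,6) succ=(0,0,1) retry=(1,0,0)
7. W2 CAS -> counter=8 r=(7,7,6) succ=(0,1,1) retry=(1,0,0)
8. W2 LOAD -> counter=8 r=(7,8,6) succ=(0,1,1) retry=(1,0,0)
9. W1 CAS -> counter=8 r=(7,8,6) succ=(0,1,1) retry=(2,0,0)
10. W1 LOAD -> counter=8 r=(8,8,6) succ=(0,1,1) retry=(2,0,0)
11. W3 LOAD -> counter=8 r=(8,8,8) succ=(0,1,1) retry=(2,0,0)
12. W2 CAS -> counter=9 r=(8,8,8) succ=(0,2,1) retry=(2,0,0)
13. W1 CAS -> counter=9 r=(8,8,8) succ=(0,2,1) retry=(3,0,0)
14. W3 CAS -> counter=9 r=(8,8,8) succ=(0,2,1) retry=(3,0,1)
15. W3 LOAD -> counter=9 r=(8,8,9) succ=(0,2,1) retry=(3,0,1)
16. W3 CAS -> counter=10 r=(8,8,9) succ=(0,2,2) retry=(3,0,1)

counter=10 r=(8,8,9) succ=(0,2,2) retry=(3,0,1)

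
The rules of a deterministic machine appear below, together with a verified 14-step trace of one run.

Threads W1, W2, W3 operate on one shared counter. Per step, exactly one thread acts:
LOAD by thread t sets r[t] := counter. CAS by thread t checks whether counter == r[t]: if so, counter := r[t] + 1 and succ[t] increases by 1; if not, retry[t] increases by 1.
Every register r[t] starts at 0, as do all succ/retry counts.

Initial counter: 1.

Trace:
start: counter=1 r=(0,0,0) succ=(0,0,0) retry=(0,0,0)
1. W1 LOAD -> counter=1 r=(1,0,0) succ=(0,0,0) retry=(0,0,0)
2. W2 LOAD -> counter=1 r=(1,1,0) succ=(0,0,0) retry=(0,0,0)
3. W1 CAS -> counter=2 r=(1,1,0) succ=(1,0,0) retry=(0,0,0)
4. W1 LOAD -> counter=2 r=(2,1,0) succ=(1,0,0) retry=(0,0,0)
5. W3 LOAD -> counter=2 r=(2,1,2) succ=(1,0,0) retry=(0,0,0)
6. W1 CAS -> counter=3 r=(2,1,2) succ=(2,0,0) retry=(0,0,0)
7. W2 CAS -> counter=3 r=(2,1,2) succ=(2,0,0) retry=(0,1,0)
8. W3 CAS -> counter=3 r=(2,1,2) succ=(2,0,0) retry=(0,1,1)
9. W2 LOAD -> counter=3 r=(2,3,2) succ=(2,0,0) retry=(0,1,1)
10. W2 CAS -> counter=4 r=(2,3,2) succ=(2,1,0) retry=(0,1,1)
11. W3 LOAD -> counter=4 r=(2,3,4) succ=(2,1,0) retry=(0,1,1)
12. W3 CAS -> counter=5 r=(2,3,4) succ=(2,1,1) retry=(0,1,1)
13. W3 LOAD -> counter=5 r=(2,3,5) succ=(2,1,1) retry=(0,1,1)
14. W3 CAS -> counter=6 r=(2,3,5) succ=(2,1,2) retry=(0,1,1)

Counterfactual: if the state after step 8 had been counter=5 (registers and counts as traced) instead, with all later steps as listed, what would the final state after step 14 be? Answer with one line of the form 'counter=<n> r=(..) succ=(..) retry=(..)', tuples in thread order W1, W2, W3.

state after step 8 := counter=5 r=(2,1,2) succ=(2,0,0) retry=(0,1,1)
9. W2 LOAD -> counter=5 r=(2,5,2) succ=(2,0,0) retry=(0,1,1)
10. W2 CAS -> counter=6 r=(2,5,2) succ=(2,1,0) retry=(0,1,1)
11. W3 LOAD -> counter=6 r=(2,5,6) succ=(2,1,0) retry=(0,1,1)
12. W3 CAS -> counter=7 r=(2,5,6) succ=(2,1,1) retry=(0,1,1)
13. W3 LOAD -> counter=7 r=(2,5,7) succ=(2,1,1) retry=(0,1,1)
14. W3 CAS -> counter=8 r=(2,5,7) succ=(2,1,2) retry=(0,1,1)

counter=8 r=(2,5,7) succ=(2,1,2) retry=(0,1,1)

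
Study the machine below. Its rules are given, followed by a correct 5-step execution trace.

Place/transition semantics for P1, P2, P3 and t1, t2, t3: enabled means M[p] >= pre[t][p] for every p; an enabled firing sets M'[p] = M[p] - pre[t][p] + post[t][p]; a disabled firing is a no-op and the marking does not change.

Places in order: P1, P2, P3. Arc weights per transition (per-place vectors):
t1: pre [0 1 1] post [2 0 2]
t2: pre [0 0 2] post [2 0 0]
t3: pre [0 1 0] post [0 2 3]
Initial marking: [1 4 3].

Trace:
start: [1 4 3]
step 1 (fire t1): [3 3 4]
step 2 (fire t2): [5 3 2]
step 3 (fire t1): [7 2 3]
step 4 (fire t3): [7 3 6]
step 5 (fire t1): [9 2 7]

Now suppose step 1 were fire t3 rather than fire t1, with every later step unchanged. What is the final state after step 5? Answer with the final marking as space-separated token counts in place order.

(re-executing from step 1 with the substitution; state before step 1: [1 4 3])
step 1 (fire t3): [1 5 6]
step 2 (fire t2): [3 5 4]
step 3 (fire t1): [5 4 5]
step 4 (fire t3): [5 5 8]
step 5 (fire t1): [7 4 9]

7 4 9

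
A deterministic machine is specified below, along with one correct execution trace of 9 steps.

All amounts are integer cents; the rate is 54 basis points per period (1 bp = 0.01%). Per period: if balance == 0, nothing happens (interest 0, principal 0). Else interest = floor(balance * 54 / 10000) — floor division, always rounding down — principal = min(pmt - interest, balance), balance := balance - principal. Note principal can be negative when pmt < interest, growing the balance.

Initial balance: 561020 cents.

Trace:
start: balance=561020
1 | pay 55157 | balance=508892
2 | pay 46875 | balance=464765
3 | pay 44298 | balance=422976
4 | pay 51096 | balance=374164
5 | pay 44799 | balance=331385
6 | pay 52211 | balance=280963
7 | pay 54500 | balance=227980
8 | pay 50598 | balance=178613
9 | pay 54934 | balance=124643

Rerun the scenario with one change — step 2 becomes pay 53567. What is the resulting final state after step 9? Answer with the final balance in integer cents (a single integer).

117692

(re-executing from step 2 with the substitution; state before step 2: balance=508892)
2 | pay 53567 | balance=458073
3 | pay 44298 | balance=416248
4 | pay 51096 | balance=367399
5 | pay 44799 | balance=324583
6 | pay 52211 | balance=274124
7 | pay 54500 | balance=221104
8 | pay 50598 | balance=171699
9 | pay 54934 | balance=117692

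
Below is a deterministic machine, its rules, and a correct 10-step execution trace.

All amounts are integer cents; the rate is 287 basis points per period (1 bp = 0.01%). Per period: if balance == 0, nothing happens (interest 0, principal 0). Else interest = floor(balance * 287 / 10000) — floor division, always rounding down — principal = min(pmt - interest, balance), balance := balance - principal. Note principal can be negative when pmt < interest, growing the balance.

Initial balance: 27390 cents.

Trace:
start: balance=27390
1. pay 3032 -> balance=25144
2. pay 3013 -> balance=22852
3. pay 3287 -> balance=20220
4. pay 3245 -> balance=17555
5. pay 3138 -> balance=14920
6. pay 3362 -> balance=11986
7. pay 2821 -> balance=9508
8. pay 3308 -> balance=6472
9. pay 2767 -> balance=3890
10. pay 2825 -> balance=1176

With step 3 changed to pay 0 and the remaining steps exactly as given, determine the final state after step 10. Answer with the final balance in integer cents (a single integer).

5184

(re-executing from step 3 with the substitution; state before step 3: balance=22852)
3. pay 0 -> balance=23507
4. pay 3245 -> balance=20936
5. pay 3138 -> balance=18398
6. pay 3362 -> balance=15564
7. pay 2821 -> balance=13189
8. pay 3308 -> balance=10259
9. pay 2767 -> balance=7786
10. pay 2825 -> balance=5184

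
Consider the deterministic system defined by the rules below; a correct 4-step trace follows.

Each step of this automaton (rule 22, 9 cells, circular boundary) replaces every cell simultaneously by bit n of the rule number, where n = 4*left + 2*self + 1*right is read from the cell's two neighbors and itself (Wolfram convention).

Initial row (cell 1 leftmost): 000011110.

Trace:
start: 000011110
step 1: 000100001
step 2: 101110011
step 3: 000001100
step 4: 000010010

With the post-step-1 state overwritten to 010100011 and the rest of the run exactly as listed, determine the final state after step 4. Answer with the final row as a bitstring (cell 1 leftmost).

001001000

state after step 1 := 010100011
step 2: 010110100
step 3: 110000110
step 4: 001001000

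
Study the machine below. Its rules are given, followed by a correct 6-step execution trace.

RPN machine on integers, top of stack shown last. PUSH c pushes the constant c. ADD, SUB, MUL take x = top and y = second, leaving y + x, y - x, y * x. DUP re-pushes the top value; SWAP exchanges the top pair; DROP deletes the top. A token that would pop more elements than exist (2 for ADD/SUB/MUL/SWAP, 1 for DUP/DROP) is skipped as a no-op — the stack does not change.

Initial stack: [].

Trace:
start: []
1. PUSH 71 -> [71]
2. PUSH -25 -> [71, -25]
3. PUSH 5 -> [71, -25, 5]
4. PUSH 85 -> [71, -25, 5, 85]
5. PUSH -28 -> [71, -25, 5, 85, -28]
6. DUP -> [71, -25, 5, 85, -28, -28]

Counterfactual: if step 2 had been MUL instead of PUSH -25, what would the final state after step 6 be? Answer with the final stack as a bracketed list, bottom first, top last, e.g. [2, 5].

(re-executing from step 2 with the substitution; state before step 2: [71])
2. MUL -> [71]
3. PUSH 5 -> [71, 5]
4. PUSH 85 -> [71, 5, 85]
5. PUSH -28 -> [71, 5, 85, -28]
6. DUP -> [71, 5, 85, -28, -28]

[71, 5, 85, -28, -28]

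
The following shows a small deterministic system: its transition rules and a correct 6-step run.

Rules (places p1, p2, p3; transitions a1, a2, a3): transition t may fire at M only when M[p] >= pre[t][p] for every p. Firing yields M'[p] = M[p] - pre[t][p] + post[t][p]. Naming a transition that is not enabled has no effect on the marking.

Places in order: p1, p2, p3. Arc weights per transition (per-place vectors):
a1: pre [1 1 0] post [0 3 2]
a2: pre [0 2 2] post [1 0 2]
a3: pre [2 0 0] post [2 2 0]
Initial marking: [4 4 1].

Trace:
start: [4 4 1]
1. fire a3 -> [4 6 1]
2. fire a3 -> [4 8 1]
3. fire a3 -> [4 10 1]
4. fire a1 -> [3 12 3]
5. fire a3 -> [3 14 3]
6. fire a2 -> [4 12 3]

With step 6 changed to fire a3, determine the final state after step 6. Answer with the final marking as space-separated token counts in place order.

(re-executing from step 6 with the substitution; state before step 6: [3 14 3])
6. fire a3 -> [3 16 3]

3 16 3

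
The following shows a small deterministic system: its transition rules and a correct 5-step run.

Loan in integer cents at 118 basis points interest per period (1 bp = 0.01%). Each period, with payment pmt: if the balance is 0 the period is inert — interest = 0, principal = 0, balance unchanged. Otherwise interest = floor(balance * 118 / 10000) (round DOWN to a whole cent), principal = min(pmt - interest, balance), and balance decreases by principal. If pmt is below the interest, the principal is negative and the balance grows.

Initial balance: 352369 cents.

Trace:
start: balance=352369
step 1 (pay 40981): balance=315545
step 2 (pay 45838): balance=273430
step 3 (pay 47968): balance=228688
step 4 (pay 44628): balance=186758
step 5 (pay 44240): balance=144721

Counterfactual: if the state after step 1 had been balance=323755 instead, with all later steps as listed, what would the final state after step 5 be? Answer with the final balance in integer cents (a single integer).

state after step 1 := balance=323755
step 2 (pay 45838): balance=281737
step 3 (pay 47968): balance=237093
step 4 (pay 44628): balance=195262
step 5 (pay 44240): balance=153326

153326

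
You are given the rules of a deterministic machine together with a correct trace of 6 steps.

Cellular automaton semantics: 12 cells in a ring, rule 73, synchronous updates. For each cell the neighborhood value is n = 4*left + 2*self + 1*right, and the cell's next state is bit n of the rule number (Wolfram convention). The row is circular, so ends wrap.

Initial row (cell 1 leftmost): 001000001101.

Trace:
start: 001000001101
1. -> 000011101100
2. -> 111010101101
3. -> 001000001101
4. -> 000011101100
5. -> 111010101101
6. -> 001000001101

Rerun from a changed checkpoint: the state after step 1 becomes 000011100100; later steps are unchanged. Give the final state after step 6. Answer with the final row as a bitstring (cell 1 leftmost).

state after step 1 := 000011100100
2. -> 111010100001
3. -> 001000001101
4. -> 000011101100
5. -> 111010101101
6. -> 001000001101

001000001101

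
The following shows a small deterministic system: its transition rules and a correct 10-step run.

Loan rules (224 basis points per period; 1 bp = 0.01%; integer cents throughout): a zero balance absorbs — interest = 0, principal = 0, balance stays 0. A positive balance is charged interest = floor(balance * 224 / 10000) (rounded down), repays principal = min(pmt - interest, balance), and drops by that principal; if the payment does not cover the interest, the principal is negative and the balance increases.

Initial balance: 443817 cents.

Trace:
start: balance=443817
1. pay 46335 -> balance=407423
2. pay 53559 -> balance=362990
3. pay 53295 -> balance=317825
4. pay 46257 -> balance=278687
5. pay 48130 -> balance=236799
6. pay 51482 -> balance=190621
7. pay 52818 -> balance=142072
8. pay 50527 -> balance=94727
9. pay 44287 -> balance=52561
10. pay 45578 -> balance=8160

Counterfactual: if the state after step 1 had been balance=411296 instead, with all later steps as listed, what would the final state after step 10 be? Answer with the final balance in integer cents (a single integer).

state after step 1 := balance=411296
2. pay 53559 -> balance=366950
3. pay 53295 -> balance=321874
4. pay 46257 -> balance=282826
5. pay 48130 -> balance=241031
6. pay 51482 -> balance=194948
7. pay 52818 -> balance=146496
8. pay 50527 -> balance=99250
9. pay 44287 -> balance=57186
10. pay 45578 -> balance=12888

12888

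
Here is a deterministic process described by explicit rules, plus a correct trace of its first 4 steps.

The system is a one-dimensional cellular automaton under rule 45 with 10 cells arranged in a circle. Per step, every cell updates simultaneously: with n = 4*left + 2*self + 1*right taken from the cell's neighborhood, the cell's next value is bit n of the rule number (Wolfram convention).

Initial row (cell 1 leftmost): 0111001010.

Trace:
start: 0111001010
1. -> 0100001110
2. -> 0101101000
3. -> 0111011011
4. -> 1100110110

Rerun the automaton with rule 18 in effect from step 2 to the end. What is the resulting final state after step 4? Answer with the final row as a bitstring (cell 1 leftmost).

(re-executing steps 2..4 under rule 18; state before step 2: 0100001110)
2. -> 1010010001
3. -> 0001101010
4. -> 0010000001

0010000001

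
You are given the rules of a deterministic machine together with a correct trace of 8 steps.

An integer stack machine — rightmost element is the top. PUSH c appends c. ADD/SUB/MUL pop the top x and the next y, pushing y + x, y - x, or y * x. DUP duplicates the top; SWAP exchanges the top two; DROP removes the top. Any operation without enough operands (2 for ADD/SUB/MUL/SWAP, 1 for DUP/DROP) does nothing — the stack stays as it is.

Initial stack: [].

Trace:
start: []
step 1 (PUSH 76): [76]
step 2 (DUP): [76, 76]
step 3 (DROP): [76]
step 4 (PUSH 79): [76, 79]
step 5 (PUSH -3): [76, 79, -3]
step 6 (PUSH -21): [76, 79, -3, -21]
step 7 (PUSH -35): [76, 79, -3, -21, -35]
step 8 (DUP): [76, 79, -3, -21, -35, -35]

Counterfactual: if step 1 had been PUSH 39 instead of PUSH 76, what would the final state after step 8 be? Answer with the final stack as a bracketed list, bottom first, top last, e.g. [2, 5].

[39, 79, -3, -21, -35, -35]

(re-executing from step 1 with the substitution; state before step 1: [])
step 1 (PUSH 39): [39]
step 2 (DUP): [39, 39]
step 3 (DROP): [39]
step 4 (PUSH 79): [39, 79]
step 5 (PUSH -3): [39, 79, -3]
step 6 (PUSH -21): [39, 79, -3, -21]
step 7 (PUSH -35): [39, 79, -3, -21, -35]
step 8 (DUP): [39, 79, -3, -21, -35, -35]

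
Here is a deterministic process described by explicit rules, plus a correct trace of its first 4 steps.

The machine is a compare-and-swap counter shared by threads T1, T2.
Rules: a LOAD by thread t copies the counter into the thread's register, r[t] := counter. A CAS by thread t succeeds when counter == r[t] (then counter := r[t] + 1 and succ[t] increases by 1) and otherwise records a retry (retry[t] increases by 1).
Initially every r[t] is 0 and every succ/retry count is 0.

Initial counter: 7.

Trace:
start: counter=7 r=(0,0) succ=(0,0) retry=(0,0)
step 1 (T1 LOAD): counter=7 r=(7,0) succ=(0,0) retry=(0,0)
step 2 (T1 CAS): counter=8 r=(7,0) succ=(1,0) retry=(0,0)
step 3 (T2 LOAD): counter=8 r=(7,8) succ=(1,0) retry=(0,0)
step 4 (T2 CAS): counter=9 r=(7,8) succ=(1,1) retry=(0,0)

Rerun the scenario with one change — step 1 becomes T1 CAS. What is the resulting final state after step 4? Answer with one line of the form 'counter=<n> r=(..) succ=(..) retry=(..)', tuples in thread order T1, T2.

counter=8 r=(0,7) succ=(0,1) retry=(2,0)

(re-executing from step 1 with the substitution; state before step 1: counter=7 r=(0,0) succ=(0,0) retry=(0,0))
step 1 (T1 CAS): counter=7 r=(0,0) succ=(0,0) retry=(1,0)
step 2 (T1 CAS): counter=7 r=(0,0) succ=(0,0) retry=(2,0)
step 3 (T2 LOAD): counter=7 r=(0,7) succ=(0,0) retry=(2,0)
step 4 (T2 CAS): counter=8 r=(0,7) succ=(0,1) retry=(2,0)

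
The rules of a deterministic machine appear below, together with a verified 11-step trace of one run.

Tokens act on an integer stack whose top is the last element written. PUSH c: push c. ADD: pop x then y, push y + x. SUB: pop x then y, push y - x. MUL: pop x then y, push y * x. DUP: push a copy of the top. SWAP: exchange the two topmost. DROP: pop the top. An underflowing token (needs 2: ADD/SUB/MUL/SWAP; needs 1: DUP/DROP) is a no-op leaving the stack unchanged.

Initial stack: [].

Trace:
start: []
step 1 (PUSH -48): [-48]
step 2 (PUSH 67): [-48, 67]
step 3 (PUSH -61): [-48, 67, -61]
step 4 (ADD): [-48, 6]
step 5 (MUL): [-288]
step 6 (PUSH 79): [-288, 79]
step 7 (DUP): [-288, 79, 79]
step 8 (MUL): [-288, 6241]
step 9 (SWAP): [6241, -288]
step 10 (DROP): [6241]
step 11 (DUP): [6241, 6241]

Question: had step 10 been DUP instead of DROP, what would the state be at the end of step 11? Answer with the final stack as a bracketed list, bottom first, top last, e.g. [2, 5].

[6241, -288, -288, -288]

(re-executing from step 10 with the substitution; state before step 10: [6241, -288])
step 10 (DUP): [6241, -288, -288]
step 11 (DUP): [6241, -288, -288, -288]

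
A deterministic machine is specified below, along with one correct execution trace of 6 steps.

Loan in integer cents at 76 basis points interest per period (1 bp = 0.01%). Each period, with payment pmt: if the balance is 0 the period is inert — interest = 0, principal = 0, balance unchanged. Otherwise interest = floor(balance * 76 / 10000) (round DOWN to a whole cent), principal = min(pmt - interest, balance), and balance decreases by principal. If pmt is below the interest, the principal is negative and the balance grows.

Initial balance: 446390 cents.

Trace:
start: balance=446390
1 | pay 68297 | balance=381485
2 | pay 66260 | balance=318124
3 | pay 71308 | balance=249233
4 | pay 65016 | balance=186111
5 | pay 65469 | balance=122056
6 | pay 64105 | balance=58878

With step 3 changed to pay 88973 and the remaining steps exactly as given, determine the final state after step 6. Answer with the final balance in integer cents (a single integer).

(re-executing from step 3 with the substitution; state before step 3: balance=318124)
3 | pay 88973 | balance=231568
4 | pay 65016 | balance=168311
5 | pay 65469 | balance=104121
6 | pay 64105 | balance=40807

40807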